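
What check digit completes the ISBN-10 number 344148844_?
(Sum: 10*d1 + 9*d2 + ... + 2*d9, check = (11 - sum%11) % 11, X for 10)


Weighted sum: 221
221 mod 11 = 1

Check digit: X


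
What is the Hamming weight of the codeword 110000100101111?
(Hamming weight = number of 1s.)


Counting 1s in 110000100101111

8


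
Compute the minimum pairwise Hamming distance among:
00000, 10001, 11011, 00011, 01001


Comparing all pairs, minimum distance: 2
Can detect 1 errors, correct 0 errors

2


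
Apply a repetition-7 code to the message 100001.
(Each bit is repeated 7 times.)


Each bit -> 7 copies

111111100000000000000000000000000001111111


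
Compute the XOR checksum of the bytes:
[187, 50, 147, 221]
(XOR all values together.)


XOR chain: 187 ^ 50 ^ 147 ^ 221 = 199

199


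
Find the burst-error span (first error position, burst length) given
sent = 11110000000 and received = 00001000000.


XOR: 11111000000

Burst at position 0, length 5


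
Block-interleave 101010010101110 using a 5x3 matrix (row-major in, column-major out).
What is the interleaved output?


Matrix:
  101
  010
  010
  101
  110
Read columns: 100110110110010

100110110110010


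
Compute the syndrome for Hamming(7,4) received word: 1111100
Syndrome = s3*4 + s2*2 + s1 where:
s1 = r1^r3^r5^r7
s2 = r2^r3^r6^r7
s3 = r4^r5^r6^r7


s1=1, s2=0, s3=0

Syndrome = 1 (error at position 1)


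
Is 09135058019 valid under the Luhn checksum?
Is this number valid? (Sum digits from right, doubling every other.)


Luhn sum = 44
44 mod 10 = 4

Invalid (Luhn sum mod 10 = 4)


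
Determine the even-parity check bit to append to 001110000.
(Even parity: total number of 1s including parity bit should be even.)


Number of 1s in data: 3
Parity bit: 1

1


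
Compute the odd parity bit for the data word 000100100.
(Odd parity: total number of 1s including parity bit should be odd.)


Number of 1s in data: 2
Parity bit: 1

1


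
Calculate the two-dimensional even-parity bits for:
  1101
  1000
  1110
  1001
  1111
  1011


Row parities: 111001
Column parities: 0110

Row P: 111001, Col P: 0110, Corner: 0


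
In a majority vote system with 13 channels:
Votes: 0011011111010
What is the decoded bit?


Ones: 8 out of 13
Threshold: 7

1 (8/13 voted 1)


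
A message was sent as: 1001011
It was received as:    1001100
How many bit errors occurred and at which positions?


XOR: 0000111

3 error(s) at position(s): 4, 5, 6


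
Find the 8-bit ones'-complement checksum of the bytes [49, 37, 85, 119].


Sum = 290 mod 256 = 34
Complement = 221

221


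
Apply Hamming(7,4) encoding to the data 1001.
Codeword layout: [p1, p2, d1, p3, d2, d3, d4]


Parity bits: p1=0, p2=0, p3=1

0011001


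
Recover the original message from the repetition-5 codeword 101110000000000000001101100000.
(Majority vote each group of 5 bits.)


Groups: 10111, 00000, 00000, 00000, 11011, 00000
Majority votes: 100010

100010


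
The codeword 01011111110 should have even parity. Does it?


Number of 1s: 8

Yes, parity is correct (8 ones)


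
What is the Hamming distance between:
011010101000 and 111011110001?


XOR: 100001011001
Count of 1s: 5

5


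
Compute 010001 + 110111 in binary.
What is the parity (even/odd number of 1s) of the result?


010001 = 17
110111 = 55
Sum = 72 = 1001000
1s count = 2

even parity (2 ones in 1001000)


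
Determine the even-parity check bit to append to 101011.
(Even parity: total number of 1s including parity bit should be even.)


Number of 1s in data: 4
Parity bit: 0

0


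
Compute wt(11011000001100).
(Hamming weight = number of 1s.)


Counting 1s in 11011000001100

6


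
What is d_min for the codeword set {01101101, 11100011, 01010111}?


Comparing all pairs, minimum distance: 4
Can detect 3 errors, correct 1 errors

4


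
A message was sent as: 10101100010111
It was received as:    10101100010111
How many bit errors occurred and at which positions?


XOR: 00000000000000

0 errors (received matches sent)


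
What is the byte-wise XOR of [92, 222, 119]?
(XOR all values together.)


XOR chain: 92 ^ 222 ^ 119 = 245

245


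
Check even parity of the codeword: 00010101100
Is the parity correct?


Number of 1s: 4

Yes, parity is correct (4 ones)


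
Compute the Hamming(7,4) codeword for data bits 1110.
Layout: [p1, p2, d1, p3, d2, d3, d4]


Parity bits: p1=0, p2=0, p3=0

0010110


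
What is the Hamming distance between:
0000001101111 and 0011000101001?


XOR: 0011001000110
Count of 1s: 5

5


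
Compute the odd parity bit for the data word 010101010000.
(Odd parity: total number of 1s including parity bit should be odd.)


Number of 1s in data: 4
Parity bit: 1

1


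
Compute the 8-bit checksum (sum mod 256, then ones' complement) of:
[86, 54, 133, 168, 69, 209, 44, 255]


Sum = 1018 mod 256 = 250
Complement = 5

5


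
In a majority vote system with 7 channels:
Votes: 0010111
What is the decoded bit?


Ones: 4 out of 7
Threshold: 4

1 (4/7 voted 1)


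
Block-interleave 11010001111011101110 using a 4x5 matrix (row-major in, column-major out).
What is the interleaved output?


Matrix:
  11010
  00111
  10111
  01110
Read columns: 10101001011111110110

10101001011111110110


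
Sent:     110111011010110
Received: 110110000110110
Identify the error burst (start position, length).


XOR: 000001011100000

Burst at position 5, length 5


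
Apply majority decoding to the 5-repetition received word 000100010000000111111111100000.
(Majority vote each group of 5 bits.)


Groups: 00010, 00100, 00000, 11111, 11111, 00000
Majority votes: 000110

000110


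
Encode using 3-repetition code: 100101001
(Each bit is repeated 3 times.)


Each bit -> 3 copies

111000000111000111000000111


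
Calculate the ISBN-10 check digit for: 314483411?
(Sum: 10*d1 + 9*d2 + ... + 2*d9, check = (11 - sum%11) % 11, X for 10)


Weighted sum: 183
183 mod 11 = 7

Check digit: 4


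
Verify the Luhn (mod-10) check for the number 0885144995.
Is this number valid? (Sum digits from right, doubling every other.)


Luhn sum = 57
57 mod 10 = 7

Invalid (Luhn sum mod 10 = 7)


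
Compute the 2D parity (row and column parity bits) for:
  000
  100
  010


Row parities: 011
Column parities: 110

Row P: 011, Col P: 110, Corner: 0


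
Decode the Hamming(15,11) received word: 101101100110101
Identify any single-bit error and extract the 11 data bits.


Syndrome = 4: error at position 4

Data: 10110110101 (corrected bit 4)


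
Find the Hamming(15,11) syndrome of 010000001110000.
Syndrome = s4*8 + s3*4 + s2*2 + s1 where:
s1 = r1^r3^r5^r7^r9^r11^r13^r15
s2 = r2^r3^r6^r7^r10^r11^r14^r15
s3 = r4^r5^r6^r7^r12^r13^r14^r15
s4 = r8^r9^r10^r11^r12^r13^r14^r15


s1=0, s2=1, s3=0, s4=1

Syndrome = 10 (error at position 10)


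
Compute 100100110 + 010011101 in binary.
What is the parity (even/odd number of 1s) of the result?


100100110 = 294
010011101 = 157
Sum = 451 = 111000011
1s count = 5

odd parity (5 ones in 111000011)


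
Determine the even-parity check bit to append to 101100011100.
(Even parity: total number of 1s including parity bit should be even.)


Number of 1s in data: 6
Parity bit: 0

0


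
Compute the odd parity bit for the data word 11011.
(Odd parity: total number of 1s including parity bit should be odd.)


Number of 1s in data: 4
Parity bit: 1

1


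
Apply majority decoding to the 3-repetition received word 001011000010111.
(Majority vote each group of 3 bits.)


Groups: 001, 011, 000, 010, 111
Majority votes: 01001

01001


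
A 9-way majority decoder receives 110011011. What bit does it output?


Ones: 6 out of 9
Threshold: 5

1 (6/9 voted 1)


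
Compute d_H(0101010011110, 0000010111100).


XOR: 0101000100010
Count of 1s: 4

4


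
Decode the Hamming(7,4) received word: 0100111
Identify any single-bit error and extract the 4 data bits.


Syndrome = 6: error at position 6

Data: 0101 (corrected bit 6)


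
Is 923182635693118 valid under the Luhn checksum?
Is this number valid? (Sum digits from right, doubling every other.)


Luhn sum = 76
76 mod 10 = 6

Invalid (Luhn sum mod 10 = 6)


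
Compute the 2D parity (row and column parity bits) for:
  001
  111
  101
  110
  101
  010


Row parities: 110001
Column parities: 010

Row P: 110001, Col P: 010, Corner: 1


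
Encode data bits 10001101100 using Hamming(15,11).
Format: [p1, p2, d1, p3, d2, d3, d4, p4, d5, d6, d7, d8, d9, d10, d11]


Parity bits: p1=1, p2=0, p3=0, p4=0

101000001101100


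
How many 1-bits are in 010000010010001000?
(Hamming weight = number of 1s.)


Counting 1s in 010000010010001000

4


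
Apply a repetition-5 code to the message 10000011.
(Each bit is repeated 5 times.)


Each bit -> 5 copies

1111100000000000000000000000001111111111


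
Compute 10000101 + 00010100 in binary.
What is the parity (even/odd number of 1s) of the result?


10000101 = 133
00010100 = 20
Sum = 153 = 10011001
1s count = 4

even parity (4 ones in 10011001)


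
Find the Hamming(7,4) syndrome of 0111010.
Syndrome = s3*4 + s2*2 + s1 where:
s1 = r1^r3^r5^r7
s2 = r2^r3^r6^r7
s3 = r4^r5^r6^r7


s1=1, s2=1, s3=0

Syndrome = 3 (error at position 3)


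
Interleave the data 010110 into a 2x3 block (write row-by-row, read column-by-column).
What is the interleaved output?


Matrix:
  010
  110
Read columns: 011100

011100


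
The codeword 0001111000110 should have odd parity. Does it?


Number of 1s: 6

No, parity error (6 ones)


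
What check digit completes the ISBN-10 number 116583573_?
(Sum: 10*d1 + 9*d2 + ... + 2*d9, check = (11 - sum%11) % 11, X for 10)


Weighted sum: 212
212 mod 11 = 3

Check digit: 8


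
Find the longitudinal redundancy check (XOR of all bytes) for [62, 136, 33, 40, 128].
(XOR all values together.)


XOR chain: 62 ^ 136 ^ 33 ^ 40 ^ 128 = 63

63


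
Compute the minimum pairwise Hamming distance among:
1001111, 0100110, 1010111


Comparing all pairs, minimum distance: 2
Can detect 1 errors, correct 0 errors

2


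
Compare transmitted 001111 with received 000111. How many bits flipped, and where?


XOR: 001000

1 error(s) at position(s): 2


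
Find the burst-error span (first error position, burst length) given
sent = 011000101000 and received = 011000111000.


XOR: 000000010000

Burst at position 7, length 1


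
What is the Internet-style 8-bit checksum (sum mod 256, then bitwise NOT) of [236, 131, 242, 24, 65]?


Sum = 698 mod 256 = 186
Complement = 69

69


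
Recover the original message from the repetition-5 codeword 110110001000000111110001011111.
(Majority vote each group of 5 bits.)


Groups: 11011, 00010, 00000, 11111, 00010, 11111
Majority votes: 100101

100101


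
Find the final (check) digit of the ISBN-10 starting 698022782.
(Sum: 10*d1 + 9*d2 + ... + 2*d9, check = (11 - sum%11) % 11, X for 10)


Weighted sum: 283
283 mod 11 = 8

Check digit: 3


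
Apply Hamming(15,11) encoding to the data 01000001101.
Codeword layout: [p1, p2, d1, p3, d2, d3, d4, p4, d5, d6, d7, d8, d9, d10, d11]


Parity bits: p1=1, p2=1, p3=0, p4=1

110010010001101


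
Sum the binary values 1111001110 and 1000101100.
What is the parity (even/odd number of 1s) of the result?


1111001110 = 974
1000101100 = 556
Sum = 1530 = 10111111010
1s count = 8

even parity (8 ones in 10111111010)


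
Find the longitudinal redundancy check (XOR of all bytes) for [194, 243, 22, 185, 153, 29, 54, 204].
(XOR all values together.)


XOR chain: 194 ^ 243 ^ 22 ^ 185 ^ 153 ^ 29 ^ 54 ^ 204 = 224

224


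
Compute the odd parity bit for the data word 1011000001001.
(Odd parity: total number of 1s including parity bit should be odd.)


Number of 1s in data: 5
Parity bit: 0

0


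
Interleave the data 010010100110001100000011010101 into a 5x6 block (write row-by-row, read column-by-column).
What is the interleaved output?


Matrix:
  010010
  100110
  001100
  000011
  010101
Read columns: 010001000100100011011101000011

010001000100100011011101000011


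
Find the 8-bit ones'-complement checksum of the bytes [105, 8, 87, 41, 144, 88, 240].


Sum = 713 mod 256 = 201
Complement = 54

54


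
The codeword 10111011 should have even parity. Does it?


Number of 1s: 6

Yes, parity is correct (6 ones)


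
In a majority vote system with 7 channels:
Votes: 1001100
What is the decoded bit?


Ones: 3 out of 7
Threshold: 4

0 (3/7 voted 1)


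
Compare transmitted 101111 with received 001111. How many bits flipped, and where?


XOR: 100000

1 error(s) at position(s): 0


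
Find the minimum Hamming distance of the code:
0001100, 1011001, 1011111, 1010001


Comparing all pairs, minimum distance: 1
Can detect 0 errors, correct 0 errors

1


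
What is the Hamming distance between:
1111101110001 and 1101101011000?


XOR: 0010000101001
Count of 1s: 4

4


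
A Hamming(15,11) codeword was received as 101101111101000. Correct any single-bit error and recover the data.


Syndrome = 0: no error detected

Data: 10111101000 (no errors)


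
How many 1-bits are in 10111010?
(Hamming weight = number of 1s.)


Counting 1s in 10111010

5


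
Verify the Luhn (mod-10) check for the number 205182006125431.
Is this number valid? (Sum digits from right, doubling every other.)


Luhn sum = 43
43 mod 10 = 3

Invalid (Luhn sum mod 10 = 3)


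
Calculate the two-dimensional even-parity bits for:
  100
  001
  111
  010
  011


Row parities: 11110
Column parities: 011

Row P: 11110, Col P: 011, Corner: 0


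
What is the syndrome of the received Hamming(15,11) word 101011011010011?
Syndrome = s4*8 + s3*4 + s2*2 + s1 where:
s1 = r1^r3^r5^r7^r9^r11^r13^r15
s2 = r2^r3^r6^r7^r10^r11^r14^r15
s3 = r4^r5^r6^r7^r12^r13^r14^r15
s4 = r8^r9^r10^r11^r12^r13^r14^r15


s1=0, s2=1, s3=0, s4=1

Syndrome = 10 (error at position 10)


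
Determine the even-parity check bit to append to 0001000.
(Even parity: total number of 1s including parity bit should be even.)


Number of 1s in data: 1
Parity bit: 1

1


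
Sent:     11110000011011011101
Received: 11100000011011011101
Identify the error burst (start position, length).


XOR: 00010000000000000000

Burst at position 3, length 1


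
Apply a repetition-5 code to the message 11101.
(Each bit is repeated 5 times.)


Each bit -> 5 copies

1111111111111110000011111


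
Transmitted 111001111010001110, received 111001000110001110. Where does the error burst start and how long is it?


XOR: 000000111100000000

Burst at position 6, length 4


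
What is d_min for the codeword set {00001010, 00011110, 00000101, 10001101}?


Comparing all pairs, minimum distance: 2
Can detect 1 errors, correct 0 errors

2


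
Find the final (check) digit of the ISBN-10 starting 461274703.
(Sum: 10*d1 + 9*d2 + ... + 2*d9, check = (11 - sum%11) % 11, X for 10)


Weighted sum: 212
212 mod 11 = 3

Check digit: 8


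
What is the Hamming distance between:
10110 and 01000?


XOR: 11110
Count of 1s: 4

4


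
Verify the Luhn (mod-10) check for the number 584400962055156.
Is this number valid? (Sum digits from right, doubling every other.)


Luhn sum = 52
52 mod 10 = 2

Invalid (Luhn sum mod 10 = 2)


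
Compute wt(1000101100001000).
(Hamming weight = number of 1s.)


Counting 1s in 1000101100001000

5


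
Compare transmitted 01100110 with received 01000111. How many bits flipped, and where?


XOR: 00100001

2 error(s) at position(s): 2, 7


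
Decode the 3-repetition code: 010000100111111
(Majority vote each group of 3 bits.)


Groups: 010, 000, 100, 111, 111
Majority votes: 00011

00011


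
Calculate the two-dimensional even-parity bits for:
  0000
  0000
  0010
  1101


Row parities: 0011
Column parities: 1111

Row P: 0011, Col P: 1111, Corner: 0


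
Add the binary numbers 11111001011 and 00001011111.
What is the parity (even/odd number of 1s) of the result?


11111001011 = 1995
00001011111 = 95
Sum = 2090 = 100000101010
1s count = 4

even parity (4 ones in 100000101010)


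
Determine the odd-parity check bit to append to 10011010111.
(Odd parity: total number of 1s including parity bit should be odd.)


Number of 1s in data: 7
Parity bit: 0

0


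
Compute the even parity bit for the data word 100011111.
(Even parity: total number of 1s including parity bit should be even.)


Number of 1s in data: 6
Parity bit: 0

0


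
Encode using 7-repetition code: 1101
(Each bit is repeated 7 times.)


Each bit -> 7 copies

1111111111111100000001111111


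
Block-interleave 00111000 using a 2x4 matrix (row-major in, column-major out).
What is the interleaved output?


Matrix:
  0011
  1000
Read columns: 01001010

01001010


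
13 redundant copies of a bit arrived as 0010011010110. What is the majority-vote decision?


Ones: 6 out of 13
Threshold: 7

0 (6/13 voted 1)


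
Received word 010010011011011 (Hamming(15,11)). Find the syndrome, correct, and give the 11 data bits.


Syndrome = 0: no error detected

Data: 01001011011 (no errors)


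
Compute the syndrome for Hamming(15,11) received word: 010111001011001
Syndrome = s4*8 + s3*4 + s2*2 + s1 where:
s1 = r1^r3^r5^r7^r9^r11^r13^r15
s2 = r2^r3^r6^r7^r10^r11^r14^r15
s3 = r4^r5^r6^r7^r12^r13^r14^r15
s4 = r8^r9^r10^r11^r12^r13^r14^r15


s1=0, s2=0, s3=1, s4=0

Syndrome = 4 (error at position 4)


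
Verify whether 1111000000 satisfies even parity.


Number of 1s: 4

Yes, parity is correct (4 ones)


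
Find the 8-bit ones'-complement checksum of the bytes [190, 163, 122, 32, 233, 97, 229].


Sum = 1066 mod 256 = 42
Complement = 213

213


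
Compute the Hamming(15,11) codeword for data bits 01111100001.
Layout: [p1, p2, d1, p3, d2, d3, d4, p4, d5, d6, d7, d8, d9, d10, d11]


Parity bits: p1=0, p2=0, p3=0, p4=1

000011111100001


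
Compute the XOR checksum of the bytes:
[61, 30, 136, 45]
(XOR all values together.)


XOR chain: 61 ^ 30 ^ 136 ^ 45 = 134

134


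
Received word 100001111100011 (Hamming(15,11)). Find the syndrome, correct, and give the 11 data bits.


Syndrome = 10: error at position 10

Data: 00111000011 (corrected bit 10)


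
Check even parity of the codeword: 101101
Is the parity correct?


Number of 1s: 4

Yes, parity is correct (4 ones)


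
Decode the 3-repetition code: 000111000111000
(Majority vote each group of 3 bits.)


Groups: 000, 111, 000, 111, 000
Majority votes: 01010

01010


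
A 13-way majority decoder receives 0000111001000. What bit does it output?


Ones: 4 out of 13
Threshold: 7

0 (4/13 voted 1)


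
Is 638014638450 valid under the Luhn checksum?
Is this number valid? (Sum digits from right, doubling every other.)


Luhn sum = 37
37 mod 10 = 7

Invalid (Luhn sum mod 10 = 7)


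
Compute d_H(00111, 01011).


XOR: 01100
Count of 1s: 2

2


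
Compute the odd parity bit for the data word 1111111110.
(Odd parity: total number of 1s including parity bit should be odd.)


Number of 1s in data: 9
Parity bit: 0

0


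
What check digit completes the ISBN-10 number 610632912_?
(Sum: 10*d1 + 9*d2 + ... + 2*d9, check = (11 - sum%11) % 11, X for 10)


Weighted sum: 182
182 mod 11 = 6

Check digit: 5


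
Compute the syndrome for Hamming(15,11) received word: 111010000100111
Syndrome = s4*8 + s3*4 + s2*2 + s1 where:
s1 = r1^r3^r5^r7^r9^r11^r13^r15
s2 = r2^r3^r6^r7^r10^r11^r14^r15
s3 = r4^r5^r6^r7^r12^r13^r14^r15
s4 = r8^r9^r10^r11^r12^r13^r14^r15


s1=1, s2=1, s3=0, s4=0

Syndrome = 3 (error at position 3)


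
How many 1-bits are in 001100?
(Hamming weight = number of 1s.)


Counting 1s in 001100

2


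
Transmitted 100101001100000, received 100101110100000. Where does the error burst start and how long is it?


XOR: 000000111000000

Burst at position 6, length 3


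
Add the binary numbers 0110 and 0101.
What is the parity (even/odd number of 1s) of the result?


0110 = 6
0101 = 5
Sum = 11 = 1011
1s count = 3

odd parity (3 ones in 1011)


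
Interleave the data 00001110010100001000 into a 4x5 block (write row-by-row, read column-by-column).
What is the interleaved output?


Matrix:
  00001
  11001
  01000
  01000
Read columns: 01000111000000001100

01000111000000001100


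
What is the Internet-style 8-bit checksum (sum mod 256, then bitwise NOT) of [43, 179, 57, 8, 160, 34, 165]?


Sum = 646 mod 256 = 134
Complement = 121

121


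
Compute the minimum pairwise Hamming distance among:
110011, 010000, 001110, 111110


Comparing all pairs, minimum distance: 2
Can detect 1 errors, correct 0 errors

2


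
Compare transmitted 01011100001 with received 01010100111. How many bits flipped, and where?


XOR: 00001000110

3 error(s) at position(s): 4, 8, 9


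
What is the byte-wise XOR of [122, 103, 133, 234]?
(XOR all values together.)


XOR chain: 122 ^ 103 ^ 133 ^ 234 = 114

114


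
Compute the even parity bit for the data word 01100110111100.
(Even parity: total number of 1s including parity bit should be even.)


Number of 1s in data: 8
Parity bit: 0

0


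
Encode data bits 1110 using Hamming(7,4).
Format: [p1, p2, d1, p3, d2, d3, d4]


Parity bits: p1=0, p2=0, p3=0

0010110


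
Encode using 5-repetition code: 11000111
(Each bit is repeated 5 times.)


Each bit -> 5 copies

1111111111000000000000000111111111111111


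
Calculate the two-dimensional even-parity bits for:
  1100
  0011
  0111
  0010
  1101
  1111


Row parities: 001110
Column parities: 1000

Row P: 001110, Col P: 1000, Corner: 1


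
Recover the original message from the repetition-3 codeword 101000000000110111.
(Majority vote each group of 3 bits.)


Groups: 101, 000, 000, 000, 110, 111
Majority votes: 100011

100011


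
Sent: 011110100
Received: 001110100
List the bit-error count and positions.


XOR: 010000000

1 error(s) at position(s): 1


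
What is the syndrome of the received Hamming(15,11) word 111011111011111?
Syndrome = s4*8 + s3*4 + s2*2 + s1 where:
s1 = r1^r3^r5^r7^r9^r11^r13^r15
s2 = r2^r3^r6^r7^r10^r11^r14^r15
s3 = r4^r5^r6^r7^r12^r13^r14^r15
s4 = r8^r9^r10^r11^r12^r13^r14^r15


s1=0, s2=1, s3=1, s4=1

Syndrome = 14 (error at position 14)


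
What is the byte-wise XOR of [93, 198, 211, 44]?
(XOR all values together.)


XOR chain: 93 ^ 198 ^ 211 ^ 44 = 100

100


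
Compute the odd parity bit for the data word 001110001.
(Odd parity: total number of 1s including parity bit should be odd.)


Number of 1s in data: 4
Parity bit: 1

1


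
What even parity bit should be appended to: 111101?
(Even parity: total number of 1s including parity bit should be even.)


Number of 1s in data: 5
Parity bit: 1

1


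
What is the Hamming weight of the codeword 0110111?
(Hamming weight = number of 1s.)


Counting 1s in 0110111

5


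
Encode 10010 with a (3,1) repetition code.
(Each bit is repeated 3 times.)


Each bit -> 3 copies

111000000111000


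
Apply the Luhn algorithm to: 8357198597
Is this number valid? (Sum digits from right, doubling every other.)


Luhn sum = 57
57 mod 10 = 7

Invalid (Luhn sum mod 10 = 7)


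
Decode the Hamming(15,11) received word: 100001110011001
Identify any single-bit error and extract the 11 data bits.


Syndrome = 0: no error detected

Data: 00110011001 (no errors)


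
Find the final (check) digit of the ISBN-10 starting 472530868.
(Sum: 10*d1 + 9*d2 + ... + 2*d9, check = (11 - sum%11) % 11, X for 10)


Weighted sum: 238
238 mod 11 = 7

Check digit: 4


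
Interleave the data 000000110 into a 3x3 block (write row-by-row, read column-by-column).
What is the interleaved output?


Matrix:
  000
  000
  110
Read columns: 001001000

001001000


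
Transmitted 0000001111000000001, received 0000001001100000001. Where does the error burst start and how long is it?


XOR: 0000000110100000000

Burst at position 7, length 4


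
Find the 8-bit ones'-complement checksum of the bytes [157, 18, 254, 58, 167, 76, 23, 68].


Sum = 821 mod 256 = 53
Complement = 202

202


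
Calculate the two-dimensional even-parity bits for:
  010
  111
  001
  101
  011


Row parities: 11100
Column parities: 010

Row P: 11100, Col P: 010, Corner: 1


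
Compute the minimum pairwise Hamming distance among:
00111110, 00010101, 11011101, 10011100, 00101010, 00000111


Comparing all pairs, minimum distance: 2
Can detect 1 errors, correct 0 errors

2


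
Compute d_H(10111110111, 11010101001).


XOR: 01101011110
Count of 1s: 7

7


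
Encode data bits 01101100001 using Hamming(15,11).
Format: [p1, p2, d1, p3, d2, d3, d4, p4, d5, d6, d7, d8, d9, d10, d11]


Parity bits: p1=1, p2=1, p3=1, p4=1

110111011100001


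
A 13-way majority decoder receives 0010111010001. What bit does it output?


Ones: 6 out of 13
Threshold: 7

0 (6/13 voted 1)


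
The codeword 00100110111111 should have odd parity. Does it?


Number of 1s: 9

Yes, parity is correct (9 ones)


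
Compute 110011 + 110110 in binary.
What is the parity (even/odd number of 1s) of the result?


110011 = 51
110110 = 54
Sum = 105 = 1101001
1s count = 4

even parity (4 ones in 1101001)


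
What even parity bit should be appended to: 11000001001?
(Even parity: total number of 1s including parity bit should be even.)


Number of 1s in data: 4
Parity bit: 0

0


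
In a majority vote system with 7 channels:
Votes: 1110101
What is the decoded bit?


Ones: 5 out of 7
Threshold: 4

1 (5/7 voted 1)


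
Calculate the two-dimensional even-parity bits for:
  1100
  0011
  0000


Row parities: 000
Column parities: 1111

Row P: 000, Col P: 1111, Corner: 0


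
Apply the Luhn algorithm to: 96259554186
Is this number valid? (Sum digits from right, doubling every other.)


Luhn sum = 52
52 mod 10 = 2

Invalid (Luhn sum mod 10 = 2)


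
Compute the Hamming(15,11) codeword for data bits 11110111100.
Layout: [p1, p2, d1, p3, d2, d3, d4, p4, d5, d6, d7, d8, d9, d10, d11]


Parity bits: p1=1, p2=1, p3=1, p4=0

111111100111100


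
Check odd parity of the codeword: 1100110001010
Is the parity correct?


Number of 1s: 6

No, parity error (6 ones)


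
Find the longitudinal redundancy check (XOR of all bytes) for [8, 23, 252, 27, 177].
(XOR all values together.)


XOR chain: 8 ^ 23 ^ 252 ^ 27 ^ 177 = 73

73


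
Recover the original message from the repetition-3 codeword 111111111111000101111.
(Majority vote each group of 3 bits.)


Groups: 111, 111, 111, 111, 000, 101, 111
Majority votes: 1111011

1111011


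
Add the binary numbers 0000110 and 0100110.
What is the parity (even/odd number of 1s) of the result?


0000110 = 6
0100110 = 38
Sum = 44 = 101100
1s count = 3

odd parity (3 ones in 101100)


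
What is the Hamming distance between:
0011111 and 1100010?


XOR: 1111101
Count of 1s: 6

6


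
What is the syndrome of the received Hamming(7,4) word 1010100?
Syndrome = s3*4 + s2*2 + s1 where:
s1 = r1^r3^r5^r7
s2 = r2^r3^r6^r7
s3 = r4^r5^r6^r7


s1=1, s2=1, s3=1

Syndrome = 7 (error at position 7)


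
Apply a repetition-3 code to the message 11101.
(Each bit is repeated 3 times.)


Each bit -> 3 copies

111111111000111


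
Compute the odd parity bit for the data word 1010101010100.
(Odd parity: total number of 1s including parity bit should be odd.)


Number of 1s in data: 6
Parity bit: 1

1


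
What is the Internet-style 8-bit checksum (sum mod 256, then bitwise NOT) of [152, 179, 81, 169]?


Sum = 581 mod 256 = 69
Complement = 186

186


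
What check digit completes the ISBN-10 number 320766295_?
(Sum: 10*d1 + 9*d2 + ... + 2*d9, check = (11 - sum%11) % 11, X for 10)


Weighted sum: 208
208 mod 11 = 10

Check digit: 1


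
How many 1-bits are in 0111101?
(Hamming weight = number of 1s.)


Counting 1s in 0111101

5


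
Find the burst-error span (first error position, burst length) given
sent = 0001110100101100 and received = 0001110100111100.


XOR: 0000000000010000

Burst at position 11, length 1


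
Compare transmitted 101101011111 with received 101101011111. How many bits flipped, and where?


XOR: 000000000000

0 errors (received matches sent)


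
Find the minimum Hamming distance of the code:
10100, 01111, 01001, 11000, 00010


Comparing all pairs, minimum distance: 2
Can detect 1 errors, correct 0 errors

2


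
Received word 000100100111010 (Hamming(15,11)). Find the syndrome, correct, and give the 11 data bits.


Syndrome = 0: no error detected

Data: 00010111010 (no errors)


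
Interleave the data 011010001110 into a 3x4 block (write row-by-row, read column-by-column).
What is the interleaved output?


Matrix:
  0110
  1000
  1110
Read columns: 011101101000

011101101000


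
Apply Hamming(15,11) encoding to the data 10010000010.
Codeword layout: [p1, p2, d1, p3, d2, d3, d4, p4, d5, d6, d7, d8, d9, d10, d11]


Parity bits: p1=0, p2=1, p3=0, p4=1

011000110000010


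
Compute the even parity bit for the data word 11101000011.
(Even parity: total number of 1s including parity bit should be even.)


Number of 1s in data: 6
Parity bit: 0

0


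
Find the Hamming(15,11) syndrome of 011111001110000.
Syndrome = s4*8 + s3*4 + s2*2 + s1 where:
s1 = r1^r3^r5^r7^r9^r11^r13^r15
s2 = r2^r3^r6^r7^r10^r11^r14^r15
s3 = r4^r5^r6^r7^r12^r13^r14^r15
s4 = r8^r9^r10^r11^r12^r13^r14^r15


s1=0, s2=1, s3=1, s4=1

Syndrome = 14 (error at position 14)


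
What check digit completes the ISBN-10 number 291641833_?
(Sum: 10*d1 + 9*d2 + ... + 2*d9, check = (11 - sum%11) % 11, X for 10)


Weighted sum: 227
227 mod 11 = 7

Check digit: 4


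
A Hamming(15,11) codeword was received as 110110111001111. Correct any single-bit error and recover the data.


Syndrome = 4: error at position 4

Data: 01011001111 (corrected bit 4)


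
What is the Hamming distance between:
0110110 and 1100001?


XOR: 1010111
Count of 1s: 5

5


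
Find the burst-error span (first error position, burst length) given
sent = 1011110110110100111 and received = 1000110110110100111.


XOR: 0011000000000000000

Burst at position 2, length 2


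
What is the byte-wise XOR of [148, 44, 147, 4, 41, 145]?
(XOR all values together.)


XOR chain: 148 ^ 44 ^ 147 ^ 4 ^ 41 ^ 145 = 151

151


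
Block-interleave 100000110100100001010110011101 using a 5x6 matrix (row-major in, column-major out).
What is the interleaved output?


Matrix:
  100000
  110100
  100001
  010110
  011101
Read columns: 111000101100001010110001000101

111000101100001010110001000101


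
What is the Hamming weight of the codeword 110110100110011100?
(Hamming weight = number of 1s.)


Counting 1s in 110110100110011100

10


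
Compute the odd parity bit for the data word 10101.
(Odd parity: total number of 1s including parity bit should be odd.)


Number of 1s in data: 3
Parity bit: 0

0


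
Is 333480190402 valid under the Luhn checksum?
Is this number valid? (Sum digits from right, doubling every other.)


Luhn sum = 43
43 mod 10 = 3

Invalid (Luhn sum mod 10 = 3)


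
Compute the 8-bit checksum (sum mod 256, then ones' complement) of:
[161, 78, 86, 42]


Sum = 367 mod 256 = 111
Complement = 144

144


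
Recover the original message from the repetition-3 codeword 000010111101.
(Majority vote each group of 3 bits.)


Groups: 000, 010, 111, 101
Majority votes: 0011

0011


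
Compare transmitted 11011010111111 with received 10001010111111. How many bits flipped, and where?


XOR: 01010000000000

2 error(s) at position(s): 1, 3


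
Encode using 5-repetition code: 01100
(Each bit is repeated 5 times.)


Each bit -> 5 copies

0000011111111110000000000


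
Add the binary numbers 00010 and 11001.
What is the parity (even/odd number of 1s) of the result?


00010 = 2
11001 = 25
Sum = 27 = 11011
1s count = 4

even parity (4 ones in 11011)


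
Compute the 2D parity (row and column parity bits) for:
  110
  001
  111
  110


Row parities: 0110
Column parities: 110

Row P: 0110, Col P: 110, Corner: 0


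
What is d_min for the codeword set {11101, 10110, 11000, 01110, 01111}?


Comparing all pairs, minimum distance: 1
Can detect 0 errors, correct 0 errors

1


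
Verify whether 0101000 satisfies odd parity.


Number of 1s: 2

No, parity error (2 ones)


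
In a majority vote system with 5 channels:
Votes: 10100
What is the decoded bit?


Ones: 2 out of 5
Threshold: 3

0 (2/5 voted 1)


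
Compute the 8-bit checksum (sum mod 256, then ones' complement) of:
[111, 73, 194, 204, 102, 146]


Sum = 830 mod 256 = 62
Complement = 193

193


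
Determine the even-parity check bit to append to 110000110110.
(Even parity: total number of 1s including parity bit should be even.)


Number of 1s in data: 6
Parity bit: 0

0


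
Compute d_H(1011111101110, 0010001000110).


XOR: 1001110101000
Count of 1s: 6

6


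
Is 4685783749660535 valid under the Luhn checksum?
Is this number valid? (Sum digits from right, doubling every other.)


Luhn sum = 94
94 mod 10 = 4

Invalid (Luhn sum mod 10 = 4)


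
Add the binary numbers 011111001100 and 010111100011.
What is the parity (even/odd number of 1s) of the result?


011111001100 = 1996
010111100011 = 1507
Sum = 3503 = 110110101111
1s count = 9

odd parity (9 ones in 110110101111)


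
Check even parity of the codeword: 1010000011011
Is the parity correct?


Number of 1s: 6

Yes, parity is correct (6 ones)


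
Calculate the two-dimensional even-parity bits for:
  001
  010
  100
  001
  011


Row parities: 11110
Column parities: 101

Row P: 11110, Col P: 101, Corner: 0


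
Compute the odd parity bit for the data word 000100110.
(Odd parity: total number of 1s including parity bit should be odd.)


Number of 1s in data: 3
Parity bit: 0

0


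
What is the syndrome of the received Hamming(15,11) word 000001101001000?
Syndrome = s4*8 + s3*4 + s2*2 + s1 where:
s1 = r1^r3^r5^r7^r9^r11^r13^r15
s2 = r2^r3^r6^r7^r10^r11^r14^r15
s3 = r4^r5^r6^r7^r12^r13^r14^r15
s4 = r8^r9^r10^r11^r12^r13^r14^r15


s1=0, s2=0, s3=1, s4=0

Syndrome = 4 (error at position 4)


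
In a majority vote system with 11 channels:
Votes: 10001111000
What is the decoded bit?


Ones: 5 out of 11
Threshold: 6

0 (5/11 voted 1)


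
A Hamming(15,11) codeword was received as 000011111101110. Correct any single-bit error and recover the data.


Syndrome = 0: no error detected

Data: 01111101110 (no errors)


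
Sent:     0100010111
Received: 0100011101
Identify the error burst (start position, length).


XOR: 0000001010

Burst at position 6, length 3


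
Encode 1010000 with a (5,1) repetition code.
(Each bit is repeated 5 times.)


Each bit -> 5 copies

11111000001111100000000000000000000


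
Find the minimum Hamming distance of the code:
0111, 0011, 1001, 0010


Comparing all pairs, minimum distance: 1
Can detect 0 errors, correct 0 errors

1


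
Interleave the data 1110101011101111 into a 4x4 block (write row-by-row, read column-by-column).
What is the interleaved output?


Matrix:
  1110
  1010
  1110
  1111
Read columns: 1111101111110001

1111101111110001


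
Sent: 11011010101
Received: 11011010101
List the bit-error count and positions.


XOR: 00000000000

0 errors (received matches sent)


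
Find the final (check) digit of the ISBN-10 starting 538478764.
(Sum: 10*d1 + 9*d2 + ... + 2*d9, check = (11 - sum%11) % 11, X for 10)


Weighted sum: 305
305 mod 11 = 8

Check digit: 3


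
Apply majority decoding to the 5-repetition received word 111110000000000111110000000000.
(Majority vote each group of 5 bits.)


Groups: 11111, 00000, 00000, 11111, 00000, 00000
Majority votes: 100100

100100


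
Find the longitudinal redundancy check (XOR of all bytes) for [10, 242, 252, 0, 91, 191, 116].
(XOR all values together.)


XOR chain: 10 ^ 242 ^ 252 ^ 0 ^ 91 ^ 191 ^ 116 = 148

148


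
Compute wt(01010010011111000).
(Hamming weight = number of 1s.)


Counting 1s in 01010010011111000

8


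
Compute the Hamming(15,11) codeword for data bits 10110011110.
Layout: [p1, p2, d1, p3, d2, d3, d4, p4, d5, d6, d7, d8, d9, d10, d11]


Parity bits: p1=0, p2=1, p3=1, p4=0

011101100011110


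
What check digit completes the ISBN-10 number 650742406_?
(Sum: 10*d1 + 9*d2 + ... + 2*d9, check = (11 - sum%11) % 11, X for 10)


Weighted sum: 216
216 mod 11 = 7

Check digit: 4


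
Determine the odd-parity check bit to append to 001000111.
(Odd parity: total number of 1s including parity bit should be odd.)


Number of 1s in data: 4
Parity bit: 1

1


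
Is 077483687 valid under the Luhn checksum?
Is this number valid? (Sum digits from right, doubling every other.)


Luhn sum = 54
54 mod 10 = 4

Invalid (Luhn sum mod 10 = 4)


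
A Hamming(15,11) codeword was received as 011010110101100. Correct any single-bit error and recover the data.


Syndrome = 0: no error detected

Data: 11010101100 (no errors)


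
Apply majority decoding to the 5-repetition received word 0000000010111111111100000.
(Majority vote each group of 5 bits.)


Groups: 00000, 00010, 11111, 11111, 00000
Majority votes: 00110

00110


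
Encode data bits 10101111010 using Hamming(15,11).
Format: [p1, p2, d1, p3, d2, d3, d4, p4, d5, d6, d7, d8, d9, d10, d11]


Parity bits: p1=1, p2=1, p3=1, p4=1

111101011111010


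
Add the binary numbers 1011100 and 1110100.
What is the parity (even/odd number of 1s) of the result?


1011100 = 92
1110100 = 116
Sum = 208 = 11010000
1s count = 3

odd parity (3 ones in 11010000)


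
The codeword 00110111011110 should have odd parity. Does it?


Number of 1s: 9

Yes, parity is correct (9 ones)


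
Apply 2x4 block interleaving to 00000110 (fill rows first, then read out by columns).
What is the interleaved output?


Matrix:
  0000
  0110
Read columns: 00010100

00010100


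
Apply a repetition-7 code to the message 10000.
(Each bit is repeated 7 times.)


Each bit -> 7 copies

11111110000000000000000000000000000


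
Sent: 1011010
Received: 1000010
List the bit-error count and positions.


XOR: 0011000

2 error(s) at position(s): 2, 3


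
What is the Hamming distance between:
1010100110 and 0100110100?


XOR: 1110010010
Count of 1s: 5

5


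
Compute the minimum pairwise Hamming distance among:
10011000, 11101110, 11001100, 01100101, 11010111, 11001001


Comparing all pairs, minimum distance: 2
Can detect 1 errors, correct 0 errors

2


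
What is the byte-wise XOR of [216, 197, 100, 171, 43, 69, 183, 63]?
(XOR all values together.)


XOR chain: 216 ^ 197 ^ 100 ^ 171 ^ 43 ^ 69 ^ 183 ^ 63 = 52

52


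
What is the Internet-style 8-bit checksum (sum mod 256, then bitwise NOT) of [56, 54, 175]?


Sum = 285 mod 256 = 29
Complement = 226

226


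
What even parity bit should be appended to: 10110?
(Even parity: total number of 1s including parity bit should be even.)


Number of 1s in data: 3
Parity bit: 1

1


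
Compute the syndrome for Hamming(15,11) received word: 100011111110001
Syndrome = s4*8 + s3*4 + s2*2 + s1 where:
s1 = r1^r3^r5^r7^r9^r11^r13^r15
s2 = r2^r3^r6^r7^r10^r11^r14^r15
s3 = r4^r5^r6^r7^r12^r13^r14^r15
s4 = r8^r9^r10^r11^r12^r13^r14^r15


s1=0, s2=1, s3=0, s4=1

Syndrome = 10 (error at position 10)


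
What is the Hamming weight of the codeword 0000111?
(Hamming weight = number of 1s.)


Counting 1s in 0000111

3
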